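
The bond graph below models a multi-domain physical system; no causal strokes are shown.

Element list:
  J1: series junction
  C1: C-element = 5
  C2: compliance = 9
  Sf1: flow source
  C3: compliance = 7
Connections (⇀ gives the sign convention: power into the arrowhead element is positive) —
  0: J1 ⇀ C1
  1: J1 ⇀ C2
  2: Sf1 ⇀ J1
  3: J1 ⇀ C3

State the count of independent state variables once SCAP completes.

β2 |Sf1  (Sf1: flow source, stroke at near end)
β0 |J1  (J1: bond 2 brought flow, rest push out)
β1 |J1  (J1: bond 2 brought flow, rest push out)
β3 |J1  (J1 flow already set via bond 2)

3  (C1, C2, C3 all integral)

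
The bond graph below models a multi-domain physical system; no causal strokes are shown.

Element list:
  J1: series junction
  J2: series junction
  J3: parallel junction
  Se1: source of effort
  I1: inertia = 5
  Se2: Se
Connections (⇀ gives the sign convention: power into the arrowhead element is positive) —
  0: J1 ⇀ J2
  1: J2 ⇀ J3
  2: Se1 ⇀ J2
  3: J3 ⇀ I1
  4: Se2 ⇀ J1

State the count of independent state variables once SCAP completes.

#2 →J2  (source Se1 imposes e)
#4 →J1  (source Se2 imposes e)
#0 →J2  (only one flow-in slot at J1)
#1 →J3  (only one flow-in slot at J2)
#3 →I1  (J3: bond 1 brought effort, rest push out)

1  (I1 all integral)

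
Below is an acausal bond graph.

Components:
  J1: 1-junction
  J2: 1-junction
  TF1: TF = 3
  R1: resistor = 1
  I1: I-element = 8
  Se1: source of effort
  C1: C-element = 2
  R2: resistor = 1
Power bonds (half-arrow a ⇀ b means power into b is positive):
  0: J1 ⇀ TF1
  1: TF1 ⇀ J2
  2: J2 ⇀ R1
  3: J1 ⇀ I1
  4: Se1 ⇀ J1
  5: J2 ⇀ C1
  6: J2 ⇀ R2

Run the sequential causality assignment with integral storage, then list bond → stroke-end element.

β0 stroke at J1
β1 stroke at TF1
β2 stroke at J2
β3 stroke at I1
β4 stroke at J1
β5 stroke at J2
β6 stroke at J2

bond 4 stroke→J1  (Se1: effort source, stroke at far end)
bond 3 stroke→I1  (prefer integral on I1)
bond 0 stroke→J1  (J1 flow already set via bond 3)
bond 1 stroke→TF1  (through TF1, causality passes straight; one stroke at TF1)
bond 2 stroke→J2  (common-f at J2 fixed by 1)
bond 5 stroke→J2  (J2 flow already set via bond 1)
bond 6 stroke→J2  (J2: bond 1 brought flow, rest push out)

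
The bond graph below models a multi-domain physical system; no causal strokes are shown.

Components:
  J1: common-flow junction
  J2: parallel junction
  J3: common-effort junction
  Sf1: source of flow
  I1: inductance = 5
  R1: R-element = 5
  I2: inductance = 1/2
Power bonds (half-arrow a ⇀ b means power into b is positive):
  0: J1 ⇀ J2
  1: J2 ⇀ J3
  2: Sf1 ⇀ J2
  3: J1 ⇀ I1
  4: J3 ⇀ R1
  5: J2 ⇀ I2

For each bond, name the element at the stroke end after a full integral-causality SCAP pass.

#2 stroke at Sf1  (Sf1: flow source, stroke at near end)
#3 stroke at I1  (I1 integral (f out))
#0 stroke at J1  (1-jn J1 has f-setter on 3)
#5 stroke at I2  (prefer integral on I2)
#1 stroke at J2  (only one effort-in slot at J2)
#4 stroke at J3  (J3: last free bond brings effort in)

bond 0 stroke→J1
bond 1 stroke→J2
bond 2 stroke→Sf1
bond 3 stroke→I1
bond 4 stroke→J3
bond 5 stroke→I2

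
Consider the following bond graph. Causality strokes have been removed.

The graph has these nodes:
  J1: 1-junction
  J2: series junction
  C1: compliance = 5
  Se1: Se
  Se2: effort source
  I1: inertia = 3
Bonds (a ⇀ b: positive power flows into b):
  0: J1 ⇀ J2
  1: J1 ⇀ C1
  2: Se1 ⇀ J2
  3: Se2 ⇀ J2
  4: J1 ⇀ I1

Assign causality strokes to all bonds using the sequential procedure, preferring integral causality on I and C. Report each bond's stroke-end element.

β2 stroke→J2  (Se1: effort source, stroke at far end)
β3 stroke→J2  (source Se2 imposes e)
β0 stroke→J1  (J2: last free bond brings flow in)
β1 stroke→J1  (C1 outputs effort q/C1)
β4 stroke→I1  (J1: last free bond brings flow in)

b0 stroke→J1
b1 stroke→J1
b2 stroke→J2
b3 stroke→J2
b4 stroke→I1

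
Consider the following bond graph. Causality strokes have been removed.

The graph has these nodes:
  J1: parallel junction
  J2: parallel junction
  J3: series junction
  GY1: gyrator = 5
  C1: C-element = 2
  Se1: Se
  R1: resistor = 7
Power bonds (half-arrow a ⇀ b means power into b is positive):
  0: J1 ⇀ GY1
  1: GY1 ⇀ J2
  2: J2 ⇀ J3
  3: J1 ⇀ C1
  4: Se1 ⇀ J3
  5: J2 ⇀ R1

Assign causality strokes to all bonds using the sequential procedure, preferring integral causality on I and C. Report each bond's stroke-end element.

#0 stroke→GY1
#1 stroke→GY1
#2 stroke→J2
#3 stroke→J1
#4 stroke→J3
#5 stroke→R1

bond 4 stroke at J3  (Se1 (Se) sets effort on bond)
bond 2 stroke at J2  (J3: last free bond brings flow in)
bond 1 stroke at GY1  (common-e at J2 fixed by 2)
bond 5 stroke at R1  (common-e at J2 fixed by 2)
bond 0 stroke at GY1  (through GY1, causality inverts; strokes same side of GY1)
bond 3 stroke at J1  (closing 0-jn rule on J1)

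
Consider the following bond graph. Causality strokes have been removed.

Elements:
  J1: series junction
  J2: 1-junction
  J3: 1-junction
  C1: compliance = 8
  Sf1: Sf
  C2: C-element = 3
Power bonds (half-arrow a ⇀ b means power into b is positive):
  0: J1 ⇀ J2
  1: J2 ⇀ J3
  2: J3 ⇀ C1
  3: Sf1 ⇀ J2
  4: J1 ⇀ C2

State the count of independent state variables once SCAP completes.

2  (C1, C2 all integral)

b3 stroke at Sf1  (Sf1 (Sf) sets flow on bond)
b0 stroke at J2  (1-jn J2 has f-setter on 3)
b1 stroke at J2  (J2 flow already set via bond 3)
b2 stroke at J3  (common-f at J3 fixed by 1)
b4 stroke at J1  (J1 flow already set via bond 0)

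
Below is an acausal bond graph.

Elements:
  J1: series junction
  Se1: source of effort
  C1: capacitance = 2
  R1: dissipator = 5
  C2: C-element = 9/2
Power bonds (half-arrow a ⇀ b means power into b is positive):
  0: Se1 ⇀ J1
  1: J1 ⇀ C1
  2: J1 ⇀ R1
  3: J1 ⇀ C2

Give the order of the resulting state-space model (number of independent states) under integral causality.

2  (C1, C2 all integral)

b0 stroke at J1  (Se1 fixes effort; stroke away)
b1 stroke at J1  (C1: C, integral causality)
b3 stroke at J1  (prefer integral on C2)
b2 stroke at R1  (J1: last free bond brings flow in)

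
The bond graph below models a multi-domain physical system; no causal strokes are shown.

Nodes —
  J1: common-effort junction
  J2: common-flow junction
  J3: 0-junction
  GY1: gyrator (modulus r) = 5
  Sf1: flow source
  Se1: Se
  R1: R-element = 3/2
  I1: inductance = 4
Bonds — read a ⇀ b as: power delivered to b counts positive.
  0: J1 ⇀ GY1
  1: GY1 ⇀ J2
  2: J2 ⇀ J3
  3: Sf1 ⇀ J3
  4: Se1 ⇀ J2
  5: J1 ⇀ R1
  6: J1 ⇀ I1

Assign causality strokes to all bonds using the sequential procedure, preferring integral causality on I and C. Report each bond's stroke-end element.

b3 stroke at Sf1  (source Sf1 imposes f)
b4 stroke at J2  (Se1 fixes effort; stroke away)
b2 stroke at J3  (only one effort-in slot at J3)
b1 stroke at J2  (common-f at J2 fixed by 2)
b0 stroke at J1  (through GY1, causality inverts; strokes same side of GY1)
b5 stroke at R1  (0-jn J1 has e-setter on 0)
b6 stroke at I1  (J1: bond 0 brought effort, rest push out)

#0 stroke→J1
#1 stroke→J2
#2 stroke→J3
#3 stroke→Sf1
#4 stroke→J2
#5 stroke→R1
#6 stroke→I1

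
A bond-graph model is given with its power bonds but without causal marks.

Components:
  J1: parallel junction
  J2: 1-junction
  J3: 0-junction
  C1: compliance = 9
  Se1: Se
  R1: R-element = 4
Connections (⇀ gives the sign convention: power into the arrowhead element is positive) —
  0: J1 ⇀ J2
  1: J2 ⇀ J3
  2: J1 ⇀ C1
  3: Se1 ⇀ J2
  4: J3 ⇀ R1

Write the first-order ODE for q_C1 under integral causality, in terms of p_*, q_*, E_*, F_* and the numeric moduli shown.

b3 stroke→J2  (source Se1 imposes e)
b2 stroke→J1  (C1 outputs effort q/C1)
b0 stroke→J2  (0-jn J1 has e-setter on 2)
b1 stroke→J3  (J2 needs exactly one f-in)
b4 stroke→R1  (J3 effort already set via bond 1)

dq_C1/dt = -E_Se1/4 - q_C1/36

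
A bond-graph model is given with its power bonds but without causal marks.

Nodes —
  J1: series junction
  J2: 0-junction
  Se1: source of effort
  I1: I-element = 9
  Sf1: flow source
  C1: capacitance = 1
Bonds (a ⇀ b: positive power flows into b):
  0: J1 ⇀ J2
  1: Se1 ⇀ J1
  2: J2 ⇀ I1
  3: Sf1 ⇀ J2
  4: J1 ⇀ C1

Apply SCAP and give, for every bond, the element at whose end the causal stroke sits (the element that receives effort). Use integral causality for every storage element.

#1 stroke→J1  (Se1 fixes effort; stroke away)
#3 stroke→Sf1  (Sf1 fixes flow; stroke at Sf1)
#2 stroke→I1  (I1 integral (f out))
#0 stroke→J2  (J2 needs exactly one e-in)
#4 stroke→J1  (1-jn J1 has f-setter on 0)

bond 0 stroke→J2
bond 1 stroke→J1
bond 2 stroke→I1
bond 3 stroke→Sf1
bond 4 stroke→J1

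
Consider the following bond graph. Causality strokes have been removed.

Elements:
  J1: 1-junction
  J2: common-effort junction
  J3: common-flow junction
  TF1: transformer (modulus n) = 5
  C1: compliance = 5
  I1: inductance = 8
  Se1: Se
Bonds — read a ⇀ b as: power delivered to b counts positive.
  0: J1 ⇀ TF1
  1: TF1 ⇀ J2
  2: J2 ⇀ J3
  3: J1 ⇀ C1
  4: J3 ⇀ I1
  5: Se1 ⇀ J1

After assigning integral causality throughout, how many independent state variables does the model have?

2  (C1, I1 all integral)

#5 |J1  (Se1 (Se) sets effort on bond)
#3 |J1  (C1: C, integral causality)
#0 |TF1  (closing 1-jn rule on J1)
#1 |J2  (TF1: transformer flips bond 0)
#2 |J3  (0-jn J2 has e-setter on 1)
#4 |I1  (closing 1-jn rule on J3)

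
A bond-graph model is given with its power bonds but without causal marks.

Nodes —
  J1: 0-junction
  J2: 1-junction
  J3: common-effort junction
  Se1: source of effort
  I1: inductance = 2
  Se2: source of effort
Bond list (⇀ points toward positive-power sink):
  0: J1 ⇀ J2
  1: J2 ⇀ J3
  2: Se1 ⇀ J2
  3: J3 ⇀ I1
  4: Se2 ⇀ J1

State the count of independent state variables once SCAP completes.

bond 2 →J2  (Se1 fixes effort; stroke away)
bond 4 →J1  (Se2 fixes effort; stroke away)
bond 0 →J2  (common-e at J1 fixed by 4)
bond 1 →J3  (J2 needs exactly one f-in)
bond 3 →I1  (0-jn J3 has e-setter on 1)

1  (I1 all integral)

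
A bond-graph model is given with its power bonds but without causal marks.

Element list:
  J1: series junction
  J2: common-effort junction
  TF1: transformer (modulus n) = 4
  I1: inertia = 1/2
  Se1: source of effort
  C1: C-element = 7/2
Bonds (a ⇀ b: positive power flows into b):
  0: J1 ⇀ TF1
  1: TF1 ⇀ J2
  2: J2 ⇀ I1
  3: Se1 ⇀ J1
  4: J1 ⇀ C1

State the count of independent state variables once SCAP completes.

b3 stroke at J1  (source Se1 imposes e)
b2 stroke at I1  (prefer integral on I1)
b1 stroke at J2  (only one effort-in slot at J2)
b0 stroke at TF1  (TF1: transformer flips bond 1)
b4 stroke at J1  (J1 flow already set via bond 0)

2  (C1, I1 all integral)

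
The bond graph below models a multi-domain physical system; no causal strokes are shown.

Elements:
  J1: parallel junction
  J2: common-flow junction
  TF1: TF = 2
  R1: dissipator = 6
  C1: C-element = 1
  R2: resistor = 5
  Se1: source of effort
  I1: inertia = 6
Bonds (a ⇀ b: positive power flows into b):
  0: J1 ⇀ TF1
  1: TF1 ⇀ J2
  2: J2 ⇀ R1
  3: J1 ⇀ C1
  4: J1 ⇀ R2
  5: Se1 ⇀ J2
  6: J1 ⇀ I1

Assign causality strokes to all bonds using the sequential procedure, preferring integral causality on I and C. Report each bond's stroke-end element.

b5 |J2  (source Se1 imposes e)
b3 |J1  (C1: C, integral causality)
b0 |TF1  (common-e at J1 fixed by 3)
b4 |R2  (J1 effort already set via bond 3)
b6 |I1  (0-jn J1 has e-setter on 3)
b1 |J2  (TF1 one-in-one-out from 0)
b2 |R1  (only one flow-in slot at J2)

bond 0 stroke→TF1
bond 1 stroke→J2
bond 2 stroke→R1
bond 3 stroke→J1
bond 4 stroke→R2
bond 5 stroke→J2
bond 6 stroke→I1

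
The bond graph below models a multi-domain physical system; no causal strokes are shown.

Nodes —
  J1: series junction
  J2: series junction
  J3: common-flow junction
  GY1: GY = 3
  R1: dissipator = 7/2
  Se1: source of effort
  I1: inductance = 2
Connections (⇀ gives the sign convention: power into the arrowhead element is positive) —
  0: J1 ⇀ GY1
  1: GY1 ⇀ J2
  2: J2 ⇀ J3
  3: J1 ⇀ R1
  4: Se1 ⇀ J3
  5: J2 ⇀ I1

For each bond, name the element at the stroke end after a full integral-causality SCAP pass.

b4 |J3  (Se1 (Se) sets effort on bond)
b2 |J2  (only one flow-in slot at J3)
b5 |I1  (I1 integral (f out))
b1 |J2  (J2 flow already set via bond 5)
b0 |J1  (GY1 both-in/both-out from 1)
b3 |R1  (only one flow-in slot at J1)

#0 |J1
#1 |J2
#2 |J2
#3 |R1
#4 |J3
#5 |I1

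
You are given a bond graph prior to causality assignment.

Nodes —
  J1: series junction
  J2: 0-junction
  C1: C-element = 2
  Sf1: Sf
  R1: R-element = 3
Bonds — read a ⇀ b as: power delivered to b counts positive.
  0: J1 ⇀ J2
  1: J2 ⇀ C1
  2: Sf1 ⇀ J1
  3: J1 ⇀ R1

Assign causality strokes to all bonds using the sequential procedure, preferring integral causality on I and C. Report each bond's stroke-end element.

#2 →Sf1  (Sf1 (Sf) sets flow on bond)
#0 →J1  (J1: bond 2 brought flow, rest push out)
#3 →J1  (J1: bond 2 brought flow, rest push out)
#1 →J2  (J2: last free bond brings effort in)

b0 →J1
b1 →J2
b2 →Sf1
b3 →J1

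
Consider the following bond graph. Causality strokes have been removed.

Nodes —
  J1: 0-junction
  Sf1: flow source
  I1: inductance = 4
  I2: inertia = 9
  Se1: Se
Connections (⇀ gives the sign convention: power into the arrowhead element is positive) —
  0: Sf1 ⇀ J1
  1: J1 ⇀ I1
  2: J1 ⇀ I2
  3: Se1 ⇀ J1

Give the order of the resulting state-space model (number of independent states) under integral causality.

2  (I1, I2 all integral)

β0 stroke at Sf1  (Sf1 fixes flow; stroke at Sf1)
β3 stroke at J1  (source Se1 imposes e)
β1 stroke at I1  (J1: bond 3 brought effort, rest push out)
β2 stroke at I2  (J1 effort already set via bond 3)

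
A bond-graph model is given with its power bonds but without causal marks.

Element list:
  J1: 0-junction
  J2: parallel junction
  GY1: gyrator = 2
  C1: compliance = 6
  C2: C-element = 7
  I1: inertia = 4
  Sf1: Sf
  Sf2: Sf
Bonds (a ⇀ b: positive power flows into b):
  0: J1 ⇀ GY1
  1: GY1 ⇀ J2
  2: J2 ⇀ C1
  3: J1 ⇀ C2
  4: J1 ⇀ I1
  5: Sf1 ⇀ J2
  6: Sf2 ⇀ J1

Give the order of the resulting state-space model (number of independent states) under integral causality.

3  (C1, C2, I1 all integral)

#5 stroke→Sf1  (Sf1 (Sf) sets flow on bond)
#6 stroke→Sf2  (source Sf2 imposes f)
#2 stroke→J2  (C1 integral (e out))
#1 stroke→GY1  (0-jn J2 has e-setter on 2)
#0 stroke→GY1  (through GY1, causality inverts; strokes same side of GY1)
#3 stroke→J1  (C2 outputs effort q/C2)
#4 stroke→I1  (common-e at J1 fixed by 3)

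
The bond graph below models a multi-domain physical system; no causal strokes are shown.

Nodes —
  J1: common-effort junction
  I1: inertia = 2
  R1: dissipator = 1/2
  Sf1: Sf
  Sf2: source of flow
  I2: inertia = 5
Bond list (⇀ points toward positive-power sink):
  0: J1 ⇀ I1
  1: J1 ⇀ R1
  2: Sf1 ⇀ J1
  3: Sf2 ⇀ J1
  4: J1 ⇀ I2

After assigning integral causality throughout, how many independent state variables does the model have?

2  (I1, I2 all integral)

#2 |Sf1  (source Sf1 imposes f)
#3 |Sf2  (Sf2 (Sf) sets flow on bond)
#0 |I1  (prefer integral on I1)
#4 |I2  (I2 outputs flow p/I2)
#1 |J1  (J1 needs exactly one e-in)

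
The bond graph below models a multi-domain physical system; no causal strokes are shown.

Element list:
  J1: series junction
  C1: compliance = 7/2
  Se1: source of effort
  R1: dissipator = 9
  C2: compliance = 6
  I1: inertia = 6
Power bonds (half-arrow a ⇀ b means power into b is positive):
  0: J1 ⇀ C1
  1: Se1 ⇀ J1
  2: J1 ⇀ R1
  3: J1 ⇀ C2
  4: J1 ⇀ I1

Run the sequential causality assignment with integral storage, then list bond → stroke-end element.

β1 stroke→J1  (source Se1 imposes e)
β0 stroke→J1  (C1 integral (e out))
β3 stroke→J1  (C2 outputs effort q/C2)
β4 stroke→I1  (I1: I, integral causality)
β2 stroke→J1  (J1: bond 4 brought flow, rest push out)

bond 0 →J1
bond 1 →J1
bond 2 →J1
bond 3 →J1
bond 4 →I1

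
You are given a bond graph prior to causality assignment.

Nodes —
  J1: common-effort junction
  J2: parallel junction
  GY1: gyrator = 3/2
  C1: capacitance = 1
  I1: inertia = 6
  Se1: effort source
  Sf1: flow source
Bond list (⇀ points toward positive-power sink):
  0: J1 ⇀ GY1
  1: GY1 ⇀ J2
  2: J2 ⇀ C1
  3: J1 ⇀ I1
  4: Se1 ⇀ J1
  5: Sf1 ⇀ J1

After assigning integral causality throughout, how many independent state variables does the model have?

β4 stroke at J1  (Se1 (Se) sets effort on bond)
β5 stroke at Sf1  (source Sf1 imposes f)
β0 stroke at GY1  (0-jn J1 has e-setter on 4)
β3 stroke at I1  (common-e at J1 fixed by 4)
β1 stroke at GY1  (GY1 both-in/both-out from 0)
β2 stroke at J2  (only one effort-in slot at J2)

2  (C1, I1 all integral)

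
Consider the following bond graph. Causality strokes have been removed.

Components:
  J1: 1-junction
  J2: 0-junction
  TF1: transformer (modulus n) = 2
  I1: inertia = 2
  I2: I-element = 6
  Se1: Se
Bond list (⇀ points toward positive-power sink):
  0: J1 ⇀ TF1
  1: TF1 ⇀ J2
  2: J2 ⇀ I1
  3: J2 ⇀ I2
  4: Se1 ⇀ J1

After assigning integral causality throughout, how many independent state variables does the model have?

β4 |J1  (Se1 fixes effort; stroke away)
β0 |TF1  (J1: last free bond brings flow in)
β1 |J2  (TF TF1: opposite of bond 0)
β2 |I1  (J2: bond 1 brought effort, rest push out)
β3 |I2  (common-e at J2 fixed by 1)

2  (I1, I2 all integral)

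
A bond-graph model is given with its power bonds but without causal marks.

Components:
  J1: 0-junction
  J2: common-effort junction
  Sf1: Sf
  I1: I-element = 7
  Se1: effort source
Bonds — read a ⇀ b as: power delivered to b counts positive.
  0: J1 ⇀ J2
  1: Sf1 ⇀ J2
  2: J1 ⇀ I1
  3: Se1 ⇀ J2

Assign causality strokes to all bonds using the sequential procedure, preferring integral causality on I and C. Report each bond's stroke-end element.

b0 →J1
b1 →Sf1
b2 →I1
b3 →J2

b1 |Sf1  (Sf1 fixes flow; stroke at Sf1)
b3 |J2  (Se1 fixes effort; stroke away)
b0 |J1  (J2: bond 3 brought effort, rest push out)
b2 |I1  (0-jn J1 has e-setter on 0)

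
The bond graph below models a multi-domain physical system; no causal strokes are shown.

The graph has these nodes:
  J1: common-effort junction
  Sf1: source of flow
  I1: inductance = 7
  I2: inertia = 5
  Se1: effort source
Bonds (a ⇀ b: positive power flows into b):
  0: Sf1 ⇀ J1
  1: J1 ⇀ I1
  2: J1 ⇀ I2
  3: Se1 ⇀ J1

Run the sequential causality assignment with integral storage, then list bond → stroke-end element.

β0 |Sf1  (Sf1 fixes flow; stroke at Sf1)
β3 |J1  (Se1: effort source, stroke at far end)
β1 |I1  (J1: bond 3 brought effort, rest push out)
β2 |I2  (J1: bond 3 brought effort, rest push out)

bond 0 stroke at Sf1
bond 1 stroke at I1
bond 2 stroke at I2
bond 3 stroke at J1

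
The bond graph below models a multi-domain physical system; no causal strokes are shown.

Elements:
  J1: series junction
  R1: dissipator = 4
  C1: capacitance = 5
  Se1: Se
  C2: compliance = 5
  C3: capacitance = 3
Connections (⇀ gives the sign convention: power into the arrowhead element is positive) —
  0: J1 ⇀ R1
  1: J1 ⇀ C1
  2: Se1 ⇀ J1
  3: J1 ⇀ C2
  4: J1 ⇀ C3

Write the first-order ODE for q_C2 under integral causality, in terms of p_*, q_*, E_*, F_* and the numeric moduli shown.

b2 stroke→J1  (Se1 (Se) sets effort on bond)
b1 stroke→J1  (C1 outputs effort q/C1)
b3 stroke→J1  (C2 integral (e out))
b4 stroke→J1  (C3 integral (e out))
b0 stroke→R1  (J1 needs exactly one f-in)

dq_C2/dt = E_Se1/4 - q_C1/20 - q_C2/20 - q_C3/12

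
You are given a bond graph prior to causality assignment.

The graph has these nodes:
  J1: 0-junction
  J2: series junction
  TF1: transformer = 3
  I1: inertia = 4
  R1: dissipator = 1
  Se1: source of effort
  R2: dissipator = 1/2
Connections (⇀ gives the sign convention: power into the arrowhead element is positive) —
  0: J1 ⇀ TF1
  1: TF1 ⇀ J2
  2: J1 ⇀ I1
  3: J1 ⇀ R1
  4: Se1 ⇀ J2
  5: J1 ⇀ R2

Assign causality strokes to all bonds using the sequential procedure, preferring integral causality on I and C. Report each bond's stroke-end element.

bond 4 →J2  (Se1: effort source, stroke at far end)
bond 1 →TF1  (closing 1-jn rule on J2)
bond 0 →J1  (TF TF1: opposite of bond 1)
bond 2 →I1  (common-e at J1 fixed by 0)
bond 3 →R1  (0-jn J1 has e-setter on 0)
bond 5 →R2  (J1: bond 0 brought effort, rest push out)

β0 →J1
β1 →TF1
β2 →I1
β3 →R1
β4 →J2
β5 →R2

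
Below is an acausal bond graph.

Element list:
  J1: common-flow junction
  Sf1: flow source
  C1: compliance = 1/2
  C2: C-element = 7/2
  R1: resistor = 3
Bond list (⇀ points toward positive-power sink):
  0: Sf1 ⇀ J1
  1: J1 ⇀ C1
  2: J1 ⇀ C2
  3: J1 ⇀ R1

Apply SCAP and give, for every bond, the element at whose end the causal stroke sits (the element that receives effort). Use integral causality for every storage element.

b0 →Sf1
b1 →J1
b2 →J1
b3 →J1

#0 stroke at Sf1  (source Sf1 imposes f)
#1 stroke at J1  (J1 flow already set via bond 0)
#2 stroke at J1  (1-jn J1 has f-setter on 0)
#3 stroke at J1  (J1: bond 0 brought flow, rest push out)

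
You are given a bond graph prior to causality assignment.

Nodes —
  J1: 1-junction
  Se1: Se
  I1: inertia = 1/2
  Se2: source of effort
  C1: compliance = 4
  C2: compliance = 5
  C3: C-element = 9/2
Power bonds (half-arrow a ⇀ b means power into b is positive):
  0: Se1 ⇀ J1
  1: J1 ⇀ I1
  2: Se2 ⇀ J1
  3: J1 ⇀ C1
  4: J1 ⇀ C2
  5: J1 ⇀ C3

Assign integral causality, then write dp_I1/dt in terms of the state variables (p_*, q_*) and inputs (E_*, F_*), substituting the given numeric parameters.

#0 →J1  (Se1 (Se) sets effort on bond)
#2 →J1  (Se2 (Se) sets effort on bond)
#1 →I1  (I1 integral (f out))
#3 →J1  (J1 flow already set via bond 1)
#4 →J1  (1-jn J1 has f-setter on 1)
#5 →J1  (common-f at J1 fixed by 1)

dp_I1/dt = E_Se1 + E_Se2 - q_C1/4 - q_C2/5 - 2*q_C3/9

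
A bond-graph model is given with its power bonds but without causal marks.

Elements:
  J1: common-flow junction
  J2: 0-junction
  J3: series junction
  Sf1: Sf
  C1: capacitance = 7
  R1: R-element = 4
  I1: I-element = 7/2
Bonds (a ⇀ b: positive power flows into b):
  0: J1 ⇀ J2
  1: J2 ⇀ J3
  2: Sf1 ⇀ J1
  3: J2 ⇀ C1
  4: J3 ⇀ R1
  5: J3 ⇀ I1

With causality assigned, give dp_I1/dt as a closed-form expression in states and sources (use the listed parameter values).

dp_I1/dt = -8*p_I1/7 + q_C1/7

b2 stroke→Sf1  (Sf1 (Sf) sets flow on bond)
b0 stroke→J1  (J1 flow already set via bond 2)
b3 stroke→J2  (C1: C, integral causality)
b1 stroke→J3  (J2 effort already set via bond 3)
b5 stroke→I1  (prefer integral on I1)
b4 stroke→J3  (J3 flow already set via bond 5)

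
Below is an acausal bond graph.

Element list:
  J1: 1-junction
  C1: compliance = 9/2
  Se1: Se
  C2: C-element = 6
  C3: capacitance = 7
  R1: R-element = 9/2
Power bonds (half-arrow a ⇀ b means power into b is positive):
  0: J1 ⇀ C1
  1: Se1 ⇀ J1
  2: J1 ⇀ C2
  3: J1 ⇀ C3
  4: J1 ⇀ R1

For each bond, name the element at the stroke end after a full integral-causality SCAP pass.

#0 |J1
#1 |J1
#2 |J1
#3 |J1
#4 |R1

b1 →J1  (Se1 fixes effort; stroke away)
b0 →J1  (C1: C, integral causality)
b2 →J1  (C2 integral (e out))
b3 →J1  (C3 outputs effort q/C3)
b4 →R1  (closing 1-jn rule on J1)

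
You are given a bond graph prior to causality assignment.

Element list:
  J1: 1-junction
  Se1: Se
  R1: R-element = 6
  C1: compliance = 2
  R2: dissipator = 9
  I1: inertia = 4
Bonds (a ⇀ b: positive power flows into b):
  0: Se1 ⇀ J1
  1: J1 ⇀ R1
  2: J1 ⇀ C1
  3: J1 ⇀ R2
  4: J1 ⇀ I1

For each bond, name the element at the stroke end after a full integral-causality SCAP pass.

#0 stroke→J1
#1 stroke→J1
#2 stroke→J1
#3 stroke→J1
#4 stroke→I1

b0 stroke at J1  (Se1 fixes effort; stroke away)
b2 stroke at J1  (C1: C, integral causality)
b4 stroke at I1  (I1 integral (f out))
b1 stroke at J1  (1-jn J1 has f-setter on 4)
b3 stroke at J1  (J1 flow already set via bond 4)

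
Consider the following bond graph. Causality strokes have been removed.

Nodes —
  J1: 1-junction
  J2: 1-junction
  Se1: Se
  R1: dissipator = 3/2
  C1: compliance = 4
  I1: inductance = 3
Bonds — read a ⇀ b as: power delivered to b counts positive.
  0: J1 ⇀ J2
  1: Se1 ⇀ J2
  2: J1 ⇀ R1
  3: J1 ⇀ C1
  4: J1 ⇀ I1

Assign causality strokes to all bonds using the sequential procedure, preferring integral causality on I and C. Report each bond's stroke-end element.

bond 0 stroke→J1
bond 1 stroke→J2
bond 2 stroke→J1
bond 3 stroke→J1
bond 4 stroke→I1

#1 stroke at J2  (Se1 (Se) sets effort on bond)
#0 stroke at J1  (J2 needs exactly one f-in)
#3 stroke at J1  (C1: C, integral causality)
#4 stroke at I1  (I1 integral (f out))
#2 stroke at J1  (J1: bond 4 brought flow, rest push out)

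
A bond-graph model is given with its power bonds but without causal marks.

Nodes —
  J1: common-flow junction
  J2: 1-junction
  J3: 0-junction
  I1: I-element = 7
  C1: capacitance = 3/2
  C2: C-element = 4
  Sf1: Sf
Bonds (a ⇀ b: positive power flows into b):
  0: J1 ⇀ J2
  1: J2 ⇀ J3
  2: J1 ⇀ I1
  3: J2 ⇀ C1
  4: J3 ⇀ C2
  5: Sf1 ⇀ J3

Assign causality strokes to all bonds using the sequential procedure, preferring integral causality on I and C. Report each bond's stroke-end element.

#5 →Sf1  (Sf1 fixes flow; stroke at Sf1)
#2 →I1  (I1 outputs flow p/I1)
#0 →J1  (J1: bond 2 brought flow, rest push out)
#1 →J2  (1-jn J2 has f-setter on 0)
#3 →J2  (J2: bond 0 brought flow, rest push out)
#4 →J3  (only one effort-in slot at J3)

β0 →J1
β1 →J2
β2 →I1
β3 →J2
β4 →J3
β5 →Sf1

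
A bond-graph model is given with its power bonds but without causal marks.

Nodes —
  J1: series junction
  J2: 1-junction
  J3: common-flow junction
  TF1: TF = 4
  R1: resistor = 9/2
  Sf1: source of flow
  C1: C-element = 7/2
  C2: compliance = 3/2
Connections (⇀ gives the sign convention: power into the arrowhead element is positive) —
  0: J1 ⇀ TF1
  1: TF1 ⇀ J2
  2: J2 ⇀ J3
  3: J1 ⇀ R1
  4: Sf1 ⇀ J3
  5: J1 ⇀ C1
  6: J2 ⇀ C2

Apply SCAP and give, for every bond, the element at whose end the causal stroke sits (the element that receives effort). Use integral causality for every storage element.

β0 stroke→TF1
β1 stroke→J2
β2 stroke→J3
β3 stroke→J1
β4 stroke→Sf1
β5 stroke→J1
β6 stroke→J2

bond 4 |Sf1  (Sf1: flow source, stroke at near end)
bond 2 |J3  (common-f at J3 fixed by 4)
bond 1 |J2  (J2 flow already set via bond 2)
bond 6 |J2  (J2 flow already set via bond 2)
bond 0 |TF1  (TF TF1: opposite of bond 1)
bond 3 |J1  (J1: bond 0 brought flow, rest push out)
bond 5 |J1  (common-f at J1 fixed by 0)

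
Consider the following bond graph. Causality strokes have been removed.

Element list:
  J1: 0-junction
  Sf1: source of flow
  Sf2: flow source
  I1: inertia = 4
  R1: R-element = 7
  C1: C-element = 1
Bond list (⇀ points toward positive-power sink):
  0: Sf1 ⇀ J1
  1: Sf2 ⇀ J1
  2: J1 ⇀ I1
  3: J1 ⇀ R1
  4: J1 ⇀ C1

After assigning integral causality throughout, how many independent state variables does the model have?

β0 stroke at Sf1  (Sf1 (Sf) sets flow on bond)
β1 stroke at Sf2  (Sf2 fixes flow; stroke at Sf2)
β2 stroke at I1  (I1 integral (f out))
β4 stroke at J1  (C1 integral (e out))
β3 stroke at R1  (0-jn J1 has e-setter on 4)

2  (C1, I1 all integral)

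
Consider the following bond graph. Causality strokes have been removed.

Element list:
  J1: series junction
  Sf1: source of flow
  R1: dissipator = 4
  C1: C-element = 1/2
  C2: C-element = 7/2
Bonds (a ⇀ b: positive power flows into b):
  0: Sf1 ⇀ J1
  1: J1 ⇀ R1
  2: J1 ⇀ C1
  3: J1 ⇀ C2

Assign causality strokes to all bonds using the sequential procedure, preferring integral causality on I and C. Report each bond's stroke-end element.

#0 stroke→Sf1  (Sf1: flow source, stroke at near end)
#1 stroke→J1  (J1 flow already set via bond 0)
#2 stroke→J1  (common-f at J1 fixed by 0)
#3 stroke→J1  (J1 flow already set via bond 0)

β0 stroke at Sf1
β1 stroke at J1
β2 stroke at J1
β3 stroke at J1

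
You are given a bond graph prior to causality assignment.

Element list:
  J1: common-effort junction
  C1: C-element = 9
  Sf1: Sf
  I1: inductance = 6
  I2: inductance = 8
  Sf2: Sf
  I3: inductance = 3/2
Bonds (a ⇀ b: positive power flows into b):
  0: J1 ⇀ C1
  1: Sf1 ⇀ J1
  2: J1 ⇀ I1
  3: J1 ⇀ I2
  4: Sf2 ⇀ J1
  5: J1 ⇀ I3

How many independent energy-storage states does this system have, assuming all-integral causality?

4  (C1, I1, I2, I3 all integral)

#1 |Sf1  (Sf1 fixes flow; stroke at Sf1)
#4 |Sf2  (Sf2: flow source, stroke at near end)
#0 |J1  (prefer integral on C1)
#2 |I1  (J1 effort already set via bond 0)
#3 |I2  (0-jn J1 has e-setter on 0)
#5 |I3  (J1 effort already set via bond 0)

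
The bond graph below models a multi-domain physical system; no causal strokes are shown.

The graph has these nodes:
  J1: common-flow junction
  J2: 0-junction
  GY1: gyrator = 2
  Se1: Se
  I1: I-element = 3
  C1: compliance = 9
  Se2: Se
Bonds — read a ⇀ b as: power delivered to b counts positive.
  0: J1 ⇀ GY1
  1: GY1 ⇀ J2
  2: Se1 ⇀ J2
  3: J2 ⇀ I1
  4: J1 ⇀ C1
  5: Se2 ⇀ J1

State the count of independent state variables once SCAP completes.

2  (C1, I1 all integral)

#2 |J2  (Se1 fixes effort; stroke away)
#5 |J1  (Se2: effort source, stroke at far end)
#1 |GY1  (0-jn J2 has e-setter on 2)
#3 |I1  (common-e at J2 fixed by 2)
#0 |GY1  (through GY1, causality inverts; strokes same side of GY1)
#4 |J1  (J1: bond 0 brought flow, rest push out)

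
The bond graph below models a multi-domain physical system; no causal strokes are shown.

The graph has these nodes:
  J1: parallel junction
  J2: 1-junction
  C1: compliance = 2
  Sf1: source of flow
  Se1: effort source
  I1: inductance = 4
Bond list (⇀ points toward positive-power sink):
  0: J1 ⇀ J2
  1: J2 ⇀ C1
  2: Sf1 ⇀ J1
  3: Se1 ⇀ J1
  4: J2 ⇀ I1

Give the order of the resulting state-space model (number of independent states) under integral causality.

2  (C1, I1 all integral)

b2 stroke at Sf1  (Sf1: flow source, stroke at near end)
b3 stroke at J1  (Se1: effort source, stroke at far end)
b0 stroke at J2  (J1: bond 3 brought effort, rest push out)
b1 stroke at J2  (C1 outputs effort q/C1)
b4 stroke at I1  (closing 1-jn rule on J2)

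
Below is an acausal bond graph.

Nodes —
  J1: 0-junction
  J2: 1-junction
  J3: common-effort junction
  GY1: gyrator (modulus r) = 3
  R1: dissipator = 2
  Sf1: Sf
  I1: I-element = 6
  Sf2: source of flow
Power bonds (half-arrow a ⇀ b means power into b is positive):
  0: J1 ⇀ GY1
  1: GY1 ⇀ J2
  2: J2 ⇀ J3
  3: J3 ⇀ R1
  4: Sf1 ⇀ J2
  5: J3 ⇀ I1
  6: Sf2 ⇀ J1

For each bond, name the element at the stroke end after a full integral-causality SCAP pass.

b4 |Sf1  (source Sf1 imposes f)
b6 |Sf2  (Sf2: flow source, stroke at near end)
b0 |J1  (only one effort-in slot at J1)
b1 |J2  (common-f at J2 fixed by 4)
b2 |J2  (J2: bond 4 brought flow, rest push out)
b5 |I1  (I1 integral (f out))
b3 |J3  (J3 needs exactly one e-in)

bond 0 |J1
bond 1 |J2
bond 2 |J2
bond 3 |J3
bond 4 |Sf1
bond 5 |I1
bond 6 |Sf2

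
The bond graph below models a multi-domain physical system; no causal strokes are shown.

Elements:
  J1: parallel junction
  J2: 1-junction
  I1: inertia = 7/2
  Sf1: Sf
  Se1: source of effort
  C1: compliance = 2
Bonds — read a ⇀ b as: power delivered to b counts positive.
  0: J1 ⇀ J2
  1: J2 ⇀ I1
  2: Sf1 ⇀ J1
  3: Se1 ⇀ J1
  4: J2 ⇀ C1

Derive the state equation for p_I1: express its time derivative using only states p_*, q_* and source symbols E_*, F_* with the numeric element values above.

bond 2 →Sf1  (Sf1: flow source, stroke at near end)
bond 3 →J1  (Se1 fixes effort; stroke away)
bond 0 →J2  (J1: bond 3 brought effort, rest push out)
bond 1 →I1  (I1: I, integral causality)
bond 4 →J2  (common-f at J2 fixed by 1)

dp_I1/dt = E_Se1 - q_C1/2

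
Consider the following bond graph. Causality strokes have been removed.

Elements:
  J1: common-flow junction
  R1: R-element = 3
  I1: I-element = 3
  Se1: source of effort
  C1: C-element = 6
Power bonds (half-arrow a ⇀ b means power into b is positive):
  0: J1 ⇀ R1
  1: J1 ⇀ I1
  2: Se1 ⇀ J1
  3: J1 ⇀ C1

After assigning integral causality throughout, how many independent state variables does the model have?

β2 stroke at J1  (Se1 (Se) sets effort on bond)
β1 stroke at I1  (prefer integral on I1)
β0 stroke at J1  (1-jn J1 has f-setter on 1)
β3 stroke at J1  (J1: bond 1 brought flow, rest push out)

2  (C1, I1 all integral)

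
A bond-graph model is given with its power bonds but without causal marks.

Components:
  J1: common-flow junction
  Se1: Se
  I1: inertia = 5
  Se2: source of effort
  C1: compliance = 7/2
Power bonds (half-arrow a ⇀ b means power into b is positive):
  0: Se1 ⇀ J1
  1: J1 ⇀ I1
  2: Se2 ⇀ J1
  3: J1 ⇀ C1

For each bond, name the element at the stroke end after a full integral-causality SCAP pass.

β0 →J1  (Se1 fixes effort; stroke away)
β2 →J1  (source Se2 imposes e)
β1 →I1  (I1: I, integral causality)
β3 →J1  (common-f at J1 fixed by 1)

#0 |J1
#1 |I1
#2 |J1
#3 |J1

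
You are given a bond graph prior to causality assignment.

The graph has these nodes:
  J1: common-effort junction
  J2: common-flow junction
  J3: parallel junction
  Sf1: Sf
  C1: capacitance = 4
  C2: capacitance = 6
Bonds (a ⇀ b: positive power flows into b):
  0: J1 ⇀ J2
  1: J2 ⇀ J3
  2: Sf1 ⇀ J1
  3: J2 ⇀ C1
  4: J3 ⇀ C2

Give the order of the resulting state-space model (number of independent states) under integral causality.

2  (C1, C2 all integral)

b2 |Sf1  (Sf1 fixes flow; stroke at Sf1)
b0 |J1  (J1 needs exactly one e-in)
b1 |J2  (common-f at J2 fixed by 0)
b3 |J2  (1-jn J2 has f-setter on 0)
b4 |J3  (only one effort-in slot at J3)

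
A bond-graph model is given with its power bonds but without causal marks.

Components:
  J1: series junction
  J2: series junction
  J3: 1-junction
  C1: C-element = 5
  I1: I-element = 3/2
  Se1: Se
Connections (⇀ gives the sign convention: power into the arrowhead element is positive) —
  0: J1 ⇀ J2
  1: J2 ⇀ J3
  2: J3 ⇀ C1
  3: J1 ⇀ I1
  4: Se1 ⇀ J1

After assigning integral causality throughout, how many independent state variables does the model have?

2  (C1, I1 all integral)

β4 stroke→J1  (source Se1 imposes e)
β2 stroke→J3  (C1: C, integral causality)
β1 stroke→J2  (J3 needs exactly one f-in)
β0 stroke→J1  (J2 needs exactly one f-in)
β3 stroke→I1  (closing 1-jn rule on J1)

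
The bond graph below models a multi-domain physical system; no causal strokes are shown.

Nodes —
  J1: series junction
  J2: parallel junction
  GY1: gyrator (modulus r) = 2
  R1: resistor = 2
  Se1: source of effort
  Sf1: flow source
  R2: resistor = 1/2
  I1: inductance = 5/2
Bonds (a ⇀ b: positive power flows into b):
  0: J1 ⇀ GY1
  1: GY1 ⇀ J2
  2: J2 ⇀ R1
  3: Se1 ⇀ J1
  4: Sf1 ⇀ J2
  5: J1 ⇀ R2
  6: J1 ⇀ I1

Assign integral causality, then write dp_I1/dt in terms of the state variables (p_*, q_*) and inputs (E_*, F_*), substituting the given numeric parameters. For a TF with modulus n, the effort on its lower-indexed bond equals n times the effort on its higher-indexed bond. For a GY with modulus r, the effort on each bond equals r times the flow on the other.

dp_I1/dt = E_Se1 + 2*F_Sf1 - p_I1

β3 |J1  (Se1 fixes effort; stroke away)
β4 |Sf1  (Sf1 fixes flow; stroke at Sf1)
β6 |I1  (I1 outputs flow p/I1)
β0 |J1  (J1: bond 6 brought flow, rest push out)
β5 |J1  (common-f at J1 fixed by 6)
β1 |J2  (through GY1, causality inverts; strokes same side of GY1)
β2 |R1  (J2 effort already set via bond 1)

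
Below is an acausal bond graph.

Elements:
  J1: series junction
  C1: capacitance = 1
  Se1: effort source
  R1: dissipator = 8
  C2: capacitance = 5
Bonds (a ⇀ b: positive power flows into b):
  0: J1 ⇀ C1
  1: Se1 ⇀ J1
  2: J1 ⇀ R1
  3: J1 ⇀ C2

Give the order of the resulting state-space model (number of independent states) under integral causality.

#1 →J1  (Se1: effort source, stroke at far end)
#0 →J1  (C1 integral (e out))
#3 →J1  (C2 integral (e out))
#2 →R1  (only one flow-in slot at J1)

2  (C1, C2 all integral)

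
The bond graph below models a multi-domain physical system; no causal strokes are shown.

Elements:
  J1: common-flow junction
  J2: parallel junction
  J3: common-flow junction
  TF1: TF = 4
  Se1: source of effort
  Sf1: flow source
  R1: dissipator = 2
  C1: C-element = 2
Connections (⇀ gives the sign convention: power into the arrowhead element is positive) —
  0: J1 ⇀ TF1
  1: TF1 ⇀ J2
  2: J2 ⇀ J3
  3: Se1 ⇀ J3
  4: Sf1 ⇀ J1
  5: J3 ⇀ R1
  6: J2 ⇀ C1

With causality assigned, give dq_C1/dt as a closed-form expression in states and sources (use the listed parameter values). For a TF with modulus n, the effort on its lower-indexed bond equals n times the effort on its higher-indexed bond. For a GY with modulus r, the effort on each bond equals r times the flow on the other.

β3 |J3  (Se1 fixes effort; stroke away)
β4 |Sf1  (Sf1: flow source, stroke at near end)
β0 |J1  (J1: bond 4 brought flow, rest push out)
β1 |TF1  (TF1: transformer flips bond 0)
β6 |J2  (C1 integral (e out))
β2 |J3  (J2: bond 6 brought effort, rest push out)
β5 |R1  (closing 1-jn rule on J3)

dq_C1/dt = -E_Se1/2 + 4*F_Sf1 - q_C1/4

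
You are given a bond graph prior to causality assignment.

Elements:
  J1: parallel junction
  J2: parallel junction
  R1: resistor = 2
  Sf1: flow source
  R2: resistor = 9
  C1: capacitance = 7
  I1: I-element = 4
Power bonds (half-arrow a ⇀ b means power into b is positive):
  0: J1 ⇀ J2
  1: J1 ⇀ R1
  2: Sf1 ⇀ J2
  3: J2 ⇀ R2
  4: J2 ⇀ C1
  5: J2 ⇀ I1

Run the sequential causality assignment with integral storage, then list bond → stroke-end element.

#0 →J1
#1 →R1
#2 →Sf1
#3 →R2
#4 →J2
#5 →I1

β2 stroke→Sf1  (source Sf1 imposes f)
β4 stroke→J2  (C1 integral (e out))
β0 stroke→J1  (J2 effort already set via bond 4)
β3 stroke→R2  (J2: bond 4 brought effort, rest push out)
β5 stroke→I1  (common-e at J2 fixed by 4)
β1 stroke→R1  (J1: bond 0 brought effort, rest push out)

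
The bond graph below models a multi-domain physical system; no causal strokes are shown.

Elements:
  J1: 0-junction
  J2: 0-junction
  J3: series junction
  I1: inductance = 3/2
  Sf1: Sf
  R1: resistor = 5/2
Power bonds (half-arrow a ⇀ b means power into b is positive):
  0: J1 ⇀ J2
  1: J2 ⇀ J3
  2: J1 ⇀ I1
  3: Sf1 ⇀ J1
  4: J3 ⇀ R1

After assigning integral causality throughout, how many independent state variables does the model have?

1  (I1 all integral)

#3 |Sf1  (Sf1: flow source, stroke at near end)
#2 |I1  (prefer integral on I1)
#0 |J1  (closing 0-jn rule on J1)
#1 |J2  (J2 needs exactly one e-in)
#4 |J3  (J3 flow already set via bond 1)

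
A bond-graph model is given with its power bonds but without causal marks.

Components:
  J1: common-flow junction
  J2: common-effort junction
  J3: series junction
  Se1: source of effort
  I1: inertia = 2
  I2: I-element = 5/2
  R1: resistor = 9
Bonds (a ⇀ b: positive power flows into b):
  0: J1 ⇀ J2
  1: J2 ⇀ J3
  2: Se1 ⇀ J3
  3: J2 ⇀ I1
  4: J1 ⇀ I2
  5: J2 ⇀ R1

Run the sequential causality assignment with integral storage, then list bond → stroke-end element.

#0 |J1
#1 |J2
#2 |J3
#3 |I1
#4 |I2
#5 |R1

bond 2 stroke at J3  (Se1 (Se) sets effort on bond)
bond 1 stroke at J2  (only one flow-in slot at J3)
bond 0 stroke at J1  (J2: bond 1 brought effort, rest push out)
bond 3 stroke at I1  (J2 effort already set via bond 1)
bond 5 stroke at R1  (common-e at J2 fixed by 1)
bond 4 stroke at I2  (only one flow-in slot at J1)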